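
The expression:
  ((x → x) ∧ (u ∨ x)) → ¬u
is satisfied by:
  {u: False}


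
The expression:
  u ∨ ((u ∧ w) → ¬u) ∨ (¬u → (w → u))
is always true.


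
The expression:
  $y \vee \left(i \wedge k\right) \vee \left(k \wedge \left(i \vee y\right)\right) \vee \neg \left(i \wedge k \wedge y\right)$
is always true.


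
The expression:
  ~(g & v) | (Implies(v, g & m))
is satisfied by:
  {m: True, g: False, v: False}
  {g: False, v: False, m: False}
  {m: True, v: True, g: False}
  {v: True, g: False, m: False}
  {m: True, g: True, v: False}
  {g: True, m: False, v: False}
  {m: True, v: True, g: True}


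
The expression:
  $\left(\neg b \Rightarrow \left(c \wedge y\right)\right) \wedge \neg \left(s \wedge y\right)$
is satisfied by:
  {b: True, c: True, s: False, y: False}
  {b: True, c: False, s: False, y: False}
  {y: True, b: True, c: True, s: False}
  {y: True, b: True, c: False, s: False}
  {s: True, b: True, c: True, y: False}
  {s: True, b: True, c: False, y: False}
  {y: True, c: True, b: False, s: False}


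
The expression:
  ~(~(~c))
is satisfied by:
  {c: False}


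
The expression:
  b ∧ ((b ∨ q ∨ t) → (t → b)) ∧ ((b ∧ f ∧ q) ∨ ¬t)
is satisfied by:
  {f: True, b: True, q: True, t: False}
  {f: True, b: True, q: False, t: False}
  {b: True, q: True, f: False, t: False}
  {b: True, f: False, q: False, t: False}
  {t: True, f: True, b: True, q: True}


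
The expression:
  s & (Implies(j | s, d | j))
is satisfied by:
  {d: True, j: True, s: True}
  {d: True, s: True, j: False}
  {j: True, s: True, d: False}


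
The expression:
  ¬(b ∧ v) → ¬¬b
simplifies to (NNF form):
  b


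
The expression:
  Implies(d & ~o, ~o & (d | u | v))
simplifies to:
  True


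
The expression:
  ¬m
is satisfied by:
  {m: False}


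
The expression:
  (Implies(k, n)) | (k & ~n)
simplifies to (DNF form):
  True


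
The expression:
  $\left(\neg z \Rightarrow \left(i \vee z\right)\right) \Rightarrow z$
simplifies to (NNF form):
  $z \vee \neg i$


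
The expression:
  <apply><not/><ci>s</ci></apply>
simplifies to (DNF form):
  <apply><not/><ci>s</ci></apply>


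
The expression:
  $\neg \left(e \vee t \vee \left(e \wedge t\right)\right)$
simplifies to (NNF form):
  $\neg e \wedge \neg t$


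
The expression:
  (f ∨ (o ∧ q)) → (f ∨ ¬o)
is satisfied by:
  {f: True, q: False, o: False}
  {f: False, q: False, o: False}
  {o: True, f: True, q: False}
  {o: True, f: False, q: False}
  {q: True, f: True, o: False}
  {q: True, f: False, o: False}
  {q: True, o: True, f: True}


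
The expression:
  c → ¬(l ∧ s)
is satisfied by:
  {l: False, c: False, s: False}
  {s: True, l: False, c: False}
  {c: True, l: False, s: False}
  {s: True, c: True, l: False}
  {l: True, s: False, c: False}
  {s: True, l: True, c: False}
  {c: True, l: True, s: False}


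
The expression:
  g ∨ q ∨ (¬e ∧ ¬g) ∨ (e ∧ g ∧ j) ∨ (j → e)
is always true.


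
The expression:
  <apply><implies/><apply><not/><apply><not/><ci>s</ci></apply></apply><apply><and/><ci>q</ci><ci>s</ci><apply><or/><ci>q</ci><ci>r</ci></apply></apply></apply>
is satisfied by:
  {q: True, s: False}
  {s: False, q: False}
  {s: True, q: True}


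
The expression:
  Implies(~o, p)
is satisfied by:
  {o: True, p: True}
  {o: True, p: False}
  {p: True, o: False}


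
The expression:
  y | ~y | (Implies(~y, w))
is always true.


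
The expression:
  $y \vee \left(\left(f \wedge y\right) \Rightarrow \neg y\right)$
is always true.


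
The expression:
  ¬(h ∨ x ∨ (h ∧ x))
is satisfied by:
  {x: False, h: False}


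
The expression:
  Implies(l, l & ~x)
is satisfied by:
  {l: False, x: False}
  {x: True, l: False}
  {l: True, x: False}


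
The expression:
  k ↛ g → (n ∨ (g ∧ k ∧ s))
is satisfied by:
  {n: True, g: True, k: False}
  {n: True, k: False, g: False}
  {g: True, k: False, n: False}
  {g: False, k: False, n: False}
  {n: True, g: True, k: True}
  {n: True, k: True, g: False}
  {g: True, k: True, n: False}


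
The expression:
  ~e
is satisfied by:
  {e: False}


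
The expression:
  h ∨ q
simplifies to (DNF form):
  h ∨ q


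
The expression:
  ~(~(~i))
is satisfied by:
  {i: False}


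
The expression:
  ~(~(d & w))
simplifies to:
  d & w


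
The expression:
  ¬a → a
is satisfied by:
  {a: True}


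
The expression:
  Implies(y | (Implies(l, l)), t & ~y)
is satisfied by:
  {t: True, y: False}


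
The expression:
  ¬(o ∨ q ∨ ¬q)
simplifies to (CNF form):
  False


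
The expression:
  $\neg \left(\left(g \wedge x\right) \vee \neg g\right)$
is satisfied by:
  {g: True, x: False}


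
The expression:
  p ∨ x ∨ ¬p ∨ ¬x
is always true.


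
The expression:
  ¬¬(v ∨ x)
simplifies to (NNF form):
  v ∨ x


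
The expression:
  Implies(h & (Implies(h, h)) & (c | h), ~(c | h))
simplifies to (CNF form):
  ~h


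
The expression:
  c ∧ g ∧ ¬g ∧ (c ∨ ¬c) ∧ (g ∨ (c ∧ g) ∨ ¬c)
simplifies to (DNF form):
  False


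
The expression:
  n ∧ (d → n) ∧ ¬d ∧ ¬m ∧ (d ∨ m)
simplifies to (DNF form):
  False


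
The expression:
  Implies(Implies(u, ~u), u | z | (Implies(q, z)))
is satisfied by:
  {z: True, u: True, q: False}
  {z: True, u: False, q: False}
  {u: True, z: False, q: False}
  {z: False, u: False, q: False}
  {z: True, q: True, u: True}
  {z: True, q: True, u: False}
  {q: True, u: True, z: False}


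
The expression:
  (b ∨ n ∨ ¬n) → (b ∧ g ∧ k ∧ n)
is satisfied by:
  {g: True, b: True, n: True, k: True}


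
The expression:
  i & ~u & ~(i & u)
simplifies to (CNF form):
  i & ~u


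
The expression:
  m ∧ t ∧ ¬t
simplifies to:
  False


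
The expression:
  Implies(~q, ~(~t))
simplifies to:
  q | t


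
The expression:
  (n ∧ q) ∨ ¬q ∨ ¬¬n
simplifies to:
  n ∨ ¬q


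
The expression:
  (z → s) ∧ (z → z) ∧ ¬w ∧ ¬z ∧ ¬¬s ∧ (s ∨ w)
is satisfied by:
  {s: True, w: False, z: False}


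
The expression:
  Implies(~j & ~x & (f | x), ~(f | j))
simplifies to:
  j | x | ~f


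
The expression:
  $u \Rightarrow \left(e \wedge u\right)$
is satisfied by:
  {e: True, u: False}
  {u: False, e: False}
  {u: True, e: True}


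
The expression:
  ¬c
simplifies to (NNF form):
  ¬c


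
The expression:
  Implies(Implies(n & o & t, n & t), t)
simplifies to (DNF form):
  t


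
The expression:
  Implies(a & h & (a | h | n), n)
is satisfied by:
  {n: True, h: False, a: False}
  {h: False, a: False, n: False}
  {n: True, a: True, h: False}
  {a: True, h: False, n: False}
  {n: True, h: True, a: False}
  {h: True, n: False, a: False}
  {n: True, a: True, h: True}


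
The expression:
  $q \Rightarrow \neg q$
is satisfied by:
  {q: False}


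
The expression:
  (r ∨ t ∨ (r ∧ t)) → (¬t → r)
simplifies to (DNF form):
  True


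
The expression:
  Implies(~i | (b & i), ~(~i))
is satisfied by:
  {i: True}


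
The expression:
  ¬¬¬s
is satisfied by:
  {s: False}


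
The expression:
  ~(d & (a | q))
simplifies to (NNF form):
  ~d | (~a & ~q)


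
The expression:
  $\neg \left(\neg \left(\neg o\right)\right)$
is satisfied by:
  {o: False}


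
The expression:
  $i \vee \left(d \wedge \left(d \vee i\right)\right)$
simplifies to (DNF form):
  $d \vee i$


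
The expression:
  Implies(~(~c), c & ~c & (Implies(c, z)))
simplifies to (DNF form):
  ~c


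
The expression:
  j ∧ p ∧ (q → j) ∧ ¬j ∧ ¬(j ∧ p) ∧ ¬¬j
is never true.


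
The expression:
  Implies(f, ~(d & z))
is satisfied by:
  {z: False, d: False, f: False}
  {f: True, z: False, d: False}
  {d: True, z: False, f: False}
  {f: True, d: True, z: False}
  {z: True, f: False, d: False}
  {f: True, z: True, d: False}
  {d: True, z: True, f: False}


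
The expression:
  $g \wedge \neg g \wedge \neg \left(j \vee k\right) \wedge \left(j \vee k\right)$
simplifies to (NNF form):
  $\text{False}$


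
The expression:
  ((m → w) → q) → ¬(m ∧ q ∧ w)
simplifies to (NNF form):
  ¬m ∨ ¬q ∨ ¬w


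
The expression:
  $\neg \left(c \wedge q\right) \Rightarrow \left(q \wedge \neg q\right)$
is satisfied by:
  {c: True, q: True}


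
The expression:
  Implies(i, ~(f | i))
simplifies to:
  ~i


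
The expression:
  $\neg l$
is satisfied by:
  {l: False}


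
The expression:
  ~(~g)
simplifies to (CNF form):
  g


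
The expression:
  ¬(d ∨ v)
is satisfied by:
  {d: False, v: False}


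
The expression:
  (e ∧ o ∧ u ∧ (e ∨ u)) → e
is always true.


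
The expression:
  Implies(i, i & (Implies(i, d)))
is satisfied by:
  {d: True, i: False}
  {i: False, d: False}
  {i: True, d: True}


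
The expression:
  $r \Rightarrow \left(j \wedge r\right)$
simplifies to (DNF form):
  $j \vee \neg r$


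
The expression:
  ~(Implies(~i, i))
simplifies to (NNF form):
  ~i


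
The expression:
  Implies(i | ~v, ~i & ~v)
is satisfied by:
  {i: False}


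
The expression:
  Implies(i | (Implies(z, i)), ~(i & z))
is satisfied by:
  {z: False, i: False}
  {i: True, z: False}
  {z: True, i: False}


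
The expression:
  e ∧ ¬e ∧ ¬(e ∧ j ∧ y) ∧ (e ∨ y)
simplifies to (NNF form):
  False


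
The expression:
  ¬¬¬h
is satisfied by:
  {h: False}


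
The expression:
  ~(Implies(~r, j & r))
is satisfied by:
  {r: False}


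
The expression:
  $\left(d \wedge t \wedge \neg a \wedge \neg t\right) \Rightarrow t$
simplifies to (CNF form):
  $\text{True}$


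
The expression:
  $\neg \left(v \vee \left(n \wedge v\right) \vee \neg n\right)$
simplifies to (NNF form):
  $n \wedge \neg v$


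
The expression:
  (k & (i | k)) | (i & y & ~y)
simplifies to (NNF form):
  k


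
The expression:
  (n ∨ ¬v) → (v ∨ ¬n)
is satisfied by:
  {v: True, n: False}
  {n: False, v: False}
  {n: True, v: True}


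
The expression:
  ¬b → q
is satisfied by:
  {b: True, q: True}
  {b: True, q: False}
  {q: True, b: False}


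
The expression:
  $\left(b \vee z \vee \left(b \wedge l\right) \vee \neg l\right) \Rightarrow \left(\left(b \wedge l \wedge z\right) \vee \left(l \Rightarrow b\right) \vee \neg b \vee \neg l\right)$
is always true.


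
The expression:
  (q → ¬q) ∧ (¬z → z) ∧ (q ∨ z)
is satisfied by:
  {z: True, q: False}


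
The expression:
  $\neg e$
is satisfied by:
  {e: False}


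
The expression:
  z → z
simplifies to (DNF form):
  True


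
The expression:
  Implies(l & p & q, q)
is always true.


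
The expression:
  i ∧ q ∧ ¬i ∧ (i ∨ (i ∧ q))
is never true.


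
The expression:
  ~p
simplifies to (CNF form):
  ~p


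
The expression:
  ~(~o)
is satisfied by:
  {o: True}


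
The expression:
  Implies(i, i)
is always true.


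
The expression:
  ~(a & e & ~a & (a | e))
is always true.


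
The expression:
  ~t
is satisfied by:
  {t: False}


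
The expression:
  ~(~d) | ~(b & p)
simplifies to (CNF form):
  d | ~b | ~p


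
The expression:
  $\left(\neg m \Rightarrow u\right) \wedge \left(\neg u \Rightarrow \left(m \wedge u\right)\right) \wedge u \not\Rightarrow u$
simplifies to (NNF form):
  $\text{False}$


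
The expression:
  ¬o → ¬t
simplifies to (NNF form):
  o ∨ ¬t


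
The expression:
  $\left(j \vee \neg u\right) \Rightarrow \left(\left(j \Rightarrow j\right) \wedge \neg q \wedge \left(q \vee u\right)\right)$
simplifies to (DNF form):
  $\left(u \wedge \neg j\right) \vee \left(u \wedge \neg q\right)$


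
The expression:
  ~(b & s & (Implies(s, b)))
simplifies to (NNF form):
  ~b | ~s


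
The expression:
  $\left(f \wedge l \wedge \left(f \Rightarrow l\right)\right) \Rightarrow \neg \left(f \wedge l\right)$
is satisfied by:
  {l: False, f: False}
  {f: True, l: False}
  {l: True, f: False}


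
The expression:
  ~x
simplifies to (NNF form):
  ~x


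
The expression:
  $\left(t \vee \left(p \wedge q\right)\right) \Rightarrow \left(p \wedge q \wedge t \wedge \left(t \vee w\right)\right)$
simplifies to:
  $\left(\neg p \wedge \neg t\right) \vee \left(\neg q \wedge \neg t\right) \vee \left(p \wedge q \wedge t\right)$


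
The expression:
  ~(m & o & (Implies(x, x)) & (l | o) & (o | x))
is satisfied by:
  {m: False, o: False}
  {o: True, m: False}
  {m: True, o: False}


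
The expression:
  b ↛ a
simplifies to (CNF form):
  b ∧ ¬a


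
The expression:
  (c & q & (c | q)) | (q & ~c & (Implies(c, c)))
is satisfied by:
  {q: True}


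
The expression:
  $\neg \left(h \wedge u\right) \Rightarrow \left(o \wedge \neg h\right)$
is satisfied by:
  {o: True, u: True, h: False}
  {o: True, u: False, h: False}
  {h: True, o: True, u: True}
  {h: True, u: True, o: False}


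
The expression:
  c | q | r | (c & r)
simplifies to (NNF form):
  c | q | r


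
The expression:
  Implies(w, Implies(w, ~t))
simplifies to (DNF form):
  ~t | ~w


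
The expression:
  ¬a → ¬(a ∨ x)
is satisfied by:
  {a: True, x: False}
  {x: False, a: False}
  {x: True, a: True}


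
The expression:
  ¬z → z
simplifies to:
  z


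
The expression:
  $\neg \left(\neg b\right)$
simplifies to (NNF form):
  $b$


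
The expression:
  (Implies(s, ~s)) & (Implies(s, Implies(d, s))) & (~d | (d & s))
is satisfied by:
  {d: False, s: False}


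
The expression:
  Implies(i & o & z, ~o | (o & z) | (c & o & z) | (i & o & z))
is always true.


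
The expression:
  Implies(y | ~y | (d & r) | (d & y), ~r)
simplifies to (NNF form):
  ~r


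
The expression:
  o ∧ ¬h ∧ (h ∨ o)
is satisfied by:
  {o: True, h: False}


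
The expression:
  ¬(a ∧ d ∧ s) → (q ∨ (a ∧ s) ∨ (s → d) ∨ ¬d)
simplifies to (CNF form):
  True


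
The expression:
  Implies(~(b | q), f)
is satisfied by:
  {b: True, q: True, f: True}
  {b: True, q: True, f: False}
  {b: True, f: True, q: False}
  {b: True, f: False, q: False}
  {q: True, f: True, b: False}
  {q: True, f: False, b: False}
  {f: True, q: False, b: False}


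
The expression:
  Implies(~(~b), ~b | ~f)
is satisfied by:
  {b: False, f: False}
  {f: True, b: False}
  {b: True, f: False}


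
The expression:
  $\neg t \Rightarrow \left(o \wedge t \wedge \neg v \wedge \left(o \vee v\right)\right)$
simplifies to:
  $t$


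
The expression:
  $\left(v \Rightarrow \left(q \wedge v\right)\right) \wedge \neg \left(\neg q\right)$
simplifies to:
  $q$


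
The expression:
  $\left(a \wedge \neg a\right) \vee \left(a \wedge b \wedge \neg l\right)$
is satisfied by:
  {a: True, b: True, l: False}


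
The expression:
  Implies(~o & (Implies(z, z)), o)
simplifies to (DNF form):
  o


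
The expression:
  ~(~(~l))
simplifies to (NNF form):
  ~l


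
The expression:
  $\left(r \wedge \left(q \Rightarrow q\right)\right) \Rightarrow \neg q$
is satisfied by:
  {q: False, r: False}
  {r: True, q: False}
  {q: True, r: False}


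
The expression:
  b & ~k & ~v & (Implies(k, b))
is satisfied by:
  {b: True, v: False, k: False}


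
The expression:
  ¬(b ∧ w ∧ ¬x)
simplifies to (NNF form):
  x ∨ ¬b ∨ ¬w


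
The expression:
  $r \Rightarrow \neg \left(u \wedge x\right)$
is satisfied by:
  {u: False, x: False, r: False}
  {r: True, u: False, x: False}
  {x: True, u: False, r: False}
  {r: True, x: True, u: False}
  {u: True, r: False, x: False}
  {r: True, u: True, x: False}
  {x: True, u: True, r: False}


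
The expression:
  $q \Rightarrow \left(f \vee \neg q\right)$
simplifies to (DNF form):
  $f \vee \neg q$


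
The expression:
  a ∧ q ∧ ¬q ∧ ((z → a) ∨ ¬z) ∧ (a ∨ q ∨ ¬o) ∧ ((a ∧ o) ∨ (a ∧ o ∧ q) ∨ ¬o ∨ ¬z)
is never true.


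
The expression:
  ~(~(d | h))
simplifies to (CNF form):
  d | h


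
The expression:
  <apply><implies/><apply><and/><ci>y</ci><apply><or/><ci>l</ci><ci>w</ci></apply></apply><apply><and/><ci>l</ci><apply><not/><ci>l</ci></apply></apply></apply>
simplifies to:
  <apply><or/><apply><not/><ci>y</ci></apply><apply><and/><apply><not/><ci>l</ci></apply><apply><not/><ci>w</ci></apply></apply></apply>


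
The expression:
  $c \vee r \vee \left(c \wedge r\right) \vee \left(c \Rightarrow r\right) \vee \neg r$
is always true.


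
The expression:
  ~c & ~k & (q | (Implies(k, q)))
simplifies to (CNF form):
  ~c & ~k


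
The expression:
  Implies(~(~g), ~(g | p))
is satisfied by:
  {g: False}


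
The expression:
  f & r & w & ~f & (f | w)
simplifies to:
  False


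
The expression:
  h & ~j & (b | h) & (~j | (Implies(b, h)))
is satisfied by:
  {h: True, j: False}


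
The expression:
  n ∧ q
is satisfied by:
  {q: True, n: True}


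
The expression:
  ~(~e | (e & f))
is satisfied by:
  {e: True, f: False}


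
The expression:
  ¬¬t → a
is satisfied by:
  {a: True, t: False}
  {t: False, a: False}
  {t: True, a: True}


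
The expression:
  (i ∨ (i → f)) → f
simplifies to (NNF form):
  f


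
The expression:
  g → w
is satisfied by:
  {w: True, g: False}
  {g: False, w: False}
  {g: True, w: True}


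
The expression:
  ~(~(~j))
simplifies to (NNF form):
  ~j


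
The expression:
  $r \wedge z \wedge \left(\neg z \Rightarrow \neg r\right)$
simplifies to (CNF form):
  $r \wedge z$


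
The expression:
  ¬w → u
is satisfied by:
  {u: True, w: True}
  {u: True, w: False}
  {w: True, u: False}


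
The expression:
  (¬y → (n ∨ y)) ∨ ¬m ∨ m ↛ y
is always true.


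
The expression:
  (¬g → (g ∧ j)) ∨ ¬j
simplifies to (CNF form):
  g ∨ ¬j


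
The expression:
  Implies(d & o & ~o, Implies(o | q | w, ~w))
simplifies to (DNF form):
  True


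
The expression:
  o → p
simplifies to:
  p ∨ ¬o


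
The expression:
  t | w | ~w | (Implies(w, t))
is always true.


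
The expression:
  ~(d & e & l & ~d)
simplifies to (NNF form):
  True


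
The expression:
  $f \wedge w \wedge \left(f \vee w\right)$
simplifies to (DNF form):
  $f \wedge w$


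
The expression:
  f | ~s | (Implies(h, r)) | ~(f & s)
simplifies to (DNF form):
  True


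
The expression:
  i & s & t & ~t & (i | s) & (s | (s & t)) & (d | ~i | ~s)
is never true.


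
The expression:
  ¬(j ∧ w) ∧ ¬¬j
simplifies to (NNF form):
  j ∧ ¬w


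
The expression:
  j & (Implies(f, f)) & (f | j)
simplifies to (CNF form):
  j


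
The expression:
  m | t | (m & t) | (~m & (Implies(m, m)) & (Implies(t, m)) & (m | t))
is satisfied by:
  {t: True, m: True}
  {t: True, m: False}
  {m: True, t: False}


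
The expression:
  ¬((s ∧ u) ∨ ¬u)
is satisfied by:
  {u: True, s: False}


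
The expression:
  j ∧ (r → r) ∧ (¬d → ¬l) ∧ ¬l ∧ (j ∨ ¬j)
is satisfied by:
  {j: True, l: False}


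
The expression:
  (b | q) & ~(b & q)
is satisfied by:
  {q: True, b: False}
  {b: True, q: False}


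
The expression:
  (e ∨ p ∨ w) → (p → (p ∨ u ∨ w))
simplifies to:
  True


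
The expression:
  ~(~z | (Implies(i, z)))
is never true.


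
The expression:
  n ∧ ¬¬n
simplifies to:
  n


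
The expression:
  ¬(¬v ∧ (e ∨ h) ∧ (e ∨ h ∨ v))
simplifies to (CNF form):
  (v ∨ ¬e) ∧ (v ∨ ¬h)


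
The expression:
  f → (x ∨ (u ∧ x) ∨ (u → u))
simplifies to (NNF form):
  True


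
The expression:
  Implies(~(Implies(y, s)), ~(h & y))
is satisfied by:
  {s: True, h: False, y: False}
  {h: False, y: False, s: False}
  {y: True, s: True, h: False}
  {y: True, h: False, s: False}
  {s: True, h: True, y: False}
  {h: True, s: False, y: False}
  {y: True, h: True, s: True}


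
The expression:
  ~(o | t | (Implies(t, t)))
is never true.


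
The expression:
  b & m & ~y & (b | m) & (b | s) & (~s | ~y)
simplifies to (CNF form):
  b & m & ~y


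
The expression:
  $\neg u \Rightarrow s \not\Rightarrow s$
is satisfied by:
  {u: True}


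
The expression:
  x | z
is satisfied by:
  {x: True, z: True}
  {x: True, z: False}
  {z: True, x: False}


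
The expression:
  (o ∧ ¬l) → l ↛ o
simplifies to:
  l ∨ ¬o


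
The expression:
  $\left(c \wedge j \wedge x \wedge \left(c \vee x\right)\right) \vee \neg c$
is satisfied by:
  {x: True, j: True, c: False}
  {x: True, j: False, c: False}
  {j: True, x: False, c: False}
  {x: False, j: False, c: False}
  {x: True, c: True, j: True}


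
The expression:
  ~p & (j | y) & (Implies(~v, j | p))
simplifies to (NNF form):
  ~p & (j | v) & (j | y)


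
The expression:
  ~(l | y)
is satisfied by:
  {y: False, l: False}


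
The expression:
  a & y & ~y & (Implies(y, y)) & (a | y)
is never true.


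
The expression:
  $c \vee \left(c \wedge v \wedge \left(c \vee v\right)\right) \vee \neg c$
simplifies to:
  $\text{True}$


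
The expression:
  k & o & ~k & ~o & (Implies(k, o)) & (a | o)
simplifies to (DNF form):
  False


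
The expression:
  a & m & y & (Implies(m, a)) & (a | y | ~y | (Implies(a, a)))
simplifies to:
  a & m & y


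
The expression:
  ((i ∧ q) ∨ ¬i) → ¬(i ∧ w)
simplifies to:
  ¬i ∨ ¬q ∨ ¬w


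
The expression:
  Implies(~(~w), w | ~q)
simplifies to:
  True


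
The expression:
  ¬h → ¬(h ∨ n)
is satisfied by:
  {h: True, n: False}
  {n: False, h: False}
  {n: True, h: True}


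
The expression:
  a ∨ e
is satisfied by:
  {a: True, e: True}
  {a: True, e: False}
  {e: True, a: False}


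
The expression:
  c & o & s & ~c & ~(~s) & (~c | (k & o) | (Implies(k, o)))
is never true.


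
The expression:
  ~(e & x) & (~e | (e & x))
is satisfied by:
  {e: False}


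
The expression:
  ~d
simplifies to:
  ~d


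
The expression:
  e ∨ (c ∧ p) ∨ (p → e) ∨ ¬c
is always true.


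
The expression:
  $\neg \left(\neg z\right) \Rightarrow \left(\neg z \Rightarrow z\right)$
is always true.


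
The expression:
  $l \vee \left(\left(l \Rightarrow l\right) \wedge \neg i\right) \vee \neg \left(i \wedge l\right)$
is always true.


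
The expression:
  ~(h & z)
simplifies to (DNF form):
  ~h | ~z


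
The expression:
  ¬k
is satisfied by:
  {k: False}


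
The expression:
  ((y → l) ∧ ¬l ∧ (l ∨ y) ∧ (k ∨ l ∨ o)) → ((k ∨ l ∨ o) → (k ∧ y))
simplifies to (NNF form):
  True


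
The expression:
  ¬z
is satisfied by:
  {z: False}


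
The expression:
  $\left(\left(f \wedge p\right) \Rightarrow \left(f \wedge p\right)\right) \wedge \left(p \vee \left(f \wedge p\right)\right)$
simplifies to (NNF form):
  $p$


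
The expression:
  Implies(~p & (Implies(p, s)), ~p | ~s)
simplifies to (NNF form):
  True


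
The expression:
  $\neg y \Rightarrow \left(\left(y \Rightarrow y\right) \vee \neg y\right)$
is always true.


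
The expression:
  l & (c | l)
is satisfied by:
  {l: True}


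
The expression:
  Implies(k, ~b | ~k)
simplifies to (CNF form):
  ~b | ~k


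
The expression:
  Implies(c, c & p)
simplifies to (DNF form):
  p | ~c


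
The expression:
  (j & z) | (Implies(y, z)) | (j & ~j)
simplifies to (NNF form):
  z | ~y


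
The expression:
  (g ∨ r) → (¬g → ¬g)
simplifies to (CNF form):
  True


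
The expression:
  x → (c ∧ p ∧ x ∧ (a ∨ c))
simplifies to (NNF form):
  (c ∧ p) ∨ ¬x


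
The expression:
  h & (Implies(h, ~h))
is never true.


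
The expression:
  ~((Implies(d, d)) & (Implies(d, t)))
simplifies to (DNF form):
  d & ~t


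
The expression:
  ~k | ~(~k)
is always true.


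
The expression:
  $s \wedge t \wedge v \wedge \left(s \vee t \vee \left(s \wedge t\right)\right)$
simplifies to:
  $s \wedge t \wedge v$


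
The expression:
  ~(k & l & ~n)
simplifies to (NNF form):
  n | ~k | ~l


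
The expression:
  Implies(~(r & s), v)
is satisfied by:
  {v: True, s: True, r: True}
  {v: True, s: True, r: False}
  {v: True, r: True, s: False}
  {v: True, r: False, s: False}
  {s: True, r: True, v: False}


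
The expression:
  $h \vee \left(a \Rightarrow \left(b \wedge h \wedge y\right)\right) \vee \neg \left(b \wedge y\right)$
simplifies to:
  $h \vee \neg a \vee \neg b \vee \neg y$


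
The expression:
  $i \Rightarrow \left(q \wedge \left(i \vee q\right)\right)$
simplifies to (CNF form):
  $q \vee \neg i$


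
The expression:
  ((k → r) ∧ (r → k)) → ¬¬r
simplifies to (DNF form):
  k ∨ r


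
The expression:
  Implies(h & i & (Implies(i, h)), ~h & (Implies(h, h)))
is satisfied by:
  {h: False, i: False}
  {i: True, h: False}
  {h: True, i: False}


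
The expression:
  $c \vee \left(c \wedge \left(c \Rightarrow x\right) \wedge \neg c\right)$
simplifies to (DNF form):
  $c$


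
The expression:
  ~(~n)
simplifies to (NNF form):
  n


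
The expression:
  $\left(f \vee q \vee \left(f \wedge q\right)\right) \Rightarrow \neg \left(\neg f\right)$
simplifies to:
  $f \vee \neg q$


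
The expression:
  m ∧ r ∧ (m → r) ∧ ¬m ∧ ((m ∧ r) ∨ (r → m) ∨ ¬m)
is never true.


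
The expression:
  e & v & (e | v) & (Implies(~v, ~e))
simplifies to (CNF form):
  e & v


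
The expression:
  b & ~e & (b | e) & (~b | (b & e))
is never true.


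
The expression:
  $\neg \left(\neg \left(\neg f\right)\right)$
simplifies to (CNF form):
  $\neg f$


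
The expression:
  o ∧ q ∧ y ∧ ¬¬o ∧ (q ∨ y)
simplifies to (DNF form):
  o ∧ q ∧ y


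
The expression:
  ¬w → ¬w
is always true.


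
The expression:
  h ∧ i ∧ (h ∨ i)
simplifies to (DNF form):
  h ∧ i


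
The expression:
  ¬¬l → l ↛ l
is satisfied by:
  {l: False}


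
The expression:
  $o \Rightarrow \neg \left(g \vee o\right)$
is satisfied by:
  {o: False}


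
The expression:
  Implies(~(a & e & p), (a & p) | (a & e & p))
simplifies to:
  a & p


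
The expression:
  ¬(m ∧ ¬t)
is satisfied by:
  {t: True, m: False}
  {m: False, t: False}
  {m: True, t: True}


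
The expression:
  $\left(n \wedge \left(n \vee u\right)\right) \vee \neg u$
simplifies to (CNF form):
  $n \vee \neg u$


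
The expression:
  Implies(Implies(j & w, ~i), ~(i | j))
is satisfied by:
  {w: True, i: False, j: False}
  {i: False, j: False, w: False}
  {j: True, w: True, i: True}


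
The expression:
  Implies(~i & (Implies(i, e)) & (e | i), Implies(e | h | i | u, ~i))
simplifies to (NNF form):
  True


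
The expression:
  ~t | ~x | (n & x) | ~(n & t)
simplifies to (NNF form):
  True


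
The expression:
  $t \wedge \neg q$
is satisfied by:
  {t: True, q: False}


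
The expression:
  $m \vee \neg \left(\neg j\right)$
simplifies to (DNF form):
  $j \vee m$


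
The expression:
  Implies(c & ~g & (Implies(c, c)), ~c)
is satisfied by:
  {g: True, c: False}
  {c: False, g: False}
  {c: True, g: True}


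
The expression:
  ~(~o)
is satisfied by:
  {o: True}


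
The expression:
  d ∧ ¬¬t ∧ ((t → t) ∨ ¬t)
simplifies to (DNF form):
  d ∧ t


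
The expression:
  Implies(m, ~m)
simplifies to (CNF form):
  ~m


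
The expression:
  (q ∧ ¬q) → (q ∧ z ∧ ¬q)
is always true.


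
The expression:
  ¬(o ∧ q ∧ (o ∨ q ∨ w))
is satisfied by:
  {o: False, q: False}
  {q: True, o: False}
  {o: True, q: False}


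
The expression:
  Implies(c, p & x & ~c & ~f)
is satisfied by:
  {c: False}


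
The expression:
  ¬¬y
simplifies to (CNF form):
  y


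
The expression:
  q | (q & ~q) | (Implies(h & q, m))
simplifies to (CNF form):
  True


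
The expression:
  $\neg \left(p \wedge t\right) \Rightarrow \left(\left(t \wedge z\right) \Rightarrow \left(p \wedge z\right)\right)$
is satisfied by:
  {p: True, t: False, z: False}
  {p: False, t: False, z: False}
  {z: True, p: True, t: False}
  {z: True, p: False, t: False}
  {t: True, p: True, z: False}
  {t: True, p: False, z: False}
  {t: True, z: True, p: True}


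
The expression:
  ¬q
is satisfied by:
  {q: False}


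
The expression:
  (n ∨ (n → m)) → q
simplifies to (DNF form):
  q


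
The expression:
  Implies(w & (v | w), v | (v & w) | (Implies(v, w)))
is always true.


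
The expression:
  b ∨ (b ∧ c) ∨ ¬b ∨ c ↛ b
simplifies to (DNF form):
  True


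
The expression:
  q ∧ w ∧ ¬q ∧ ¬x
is never true.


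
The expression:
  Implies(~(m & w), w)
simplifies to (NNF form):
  w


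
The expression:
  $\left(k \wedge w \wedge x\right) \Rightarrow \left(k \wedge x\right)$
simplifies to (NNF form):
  $\text{True}$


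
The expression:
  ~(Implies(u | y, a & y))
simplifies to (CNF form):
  (u | y) & (u | ~a) & (y | ~y) & (~a | ~y)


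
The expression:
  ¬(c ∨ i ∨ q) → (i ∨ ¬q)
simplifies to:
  True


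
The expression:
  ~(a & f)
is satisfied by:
  {a: False, f: False}
  {f: True, a: False}
  {a: True, f: False}


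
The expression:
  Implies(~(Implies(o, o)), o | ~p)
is always true.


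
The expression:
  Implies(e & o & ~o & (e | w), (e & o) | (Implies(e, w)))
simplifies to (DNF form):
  True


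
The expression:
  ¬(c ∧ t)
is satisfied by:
  {c: False, t: False}
  {t: True, c: False}
  {c: True, t: False}


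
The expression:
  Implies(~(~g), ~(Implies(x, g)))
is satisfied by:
  {g: False}


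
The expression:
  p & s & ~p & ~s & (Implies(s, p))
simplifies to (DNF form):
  False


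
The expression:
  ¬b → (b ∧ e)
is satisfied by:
  {b: True}


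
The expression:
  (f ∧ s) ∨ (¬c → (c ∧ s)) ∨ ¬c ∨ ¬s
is always true.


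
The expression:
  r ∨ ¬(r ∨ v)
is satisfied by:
  {r: True, v: False}
  {v: False, r: False}
  {v: True, r: True}


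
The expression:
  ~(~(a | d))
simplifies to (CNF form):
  a | d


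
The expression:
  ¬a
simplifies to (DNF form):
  ¬a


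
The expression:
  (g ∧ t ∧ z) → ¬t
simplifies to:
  ¬g ∨ ¬t ∨ ¬z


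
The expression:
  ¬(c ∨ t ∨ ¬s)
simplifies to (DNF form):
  s ∧ ¬c ∧ ¬t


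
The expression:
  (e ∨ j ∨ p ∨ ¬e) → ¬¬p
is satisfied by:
  {p: True}


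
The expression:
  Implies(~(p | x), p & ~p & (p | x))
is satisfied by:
  {x: True, p: True}
  {x: True, p: False}
  {p: True, x: False}


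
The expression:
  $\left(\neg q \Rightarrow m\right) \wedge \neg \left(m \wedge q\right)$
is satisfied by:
  {q: True, m: False}
  {m: True, q: False}


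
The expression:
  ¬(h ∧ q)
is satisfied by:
  {h: False, q: False}
  {q: True, h: False}
  {h: True, q: False}


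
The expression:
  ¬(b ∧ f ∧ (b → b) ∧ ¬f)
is always true.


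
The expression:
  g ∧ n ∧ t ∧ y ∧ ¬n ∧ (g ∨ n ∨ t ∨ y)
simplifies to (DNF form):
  False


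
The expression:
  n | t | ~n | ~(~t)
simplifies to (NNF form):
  True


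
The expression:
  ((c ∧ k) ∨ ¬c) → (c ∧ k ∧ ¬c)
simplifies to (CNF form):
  c ∧ ¬k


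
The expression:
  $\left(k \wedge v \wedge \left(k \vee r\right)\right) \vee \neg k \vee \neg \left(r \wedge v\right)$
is always true.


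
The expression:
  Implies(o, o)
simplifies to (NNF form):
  True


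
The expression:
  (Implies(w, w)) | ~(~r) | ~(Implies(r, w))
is always true.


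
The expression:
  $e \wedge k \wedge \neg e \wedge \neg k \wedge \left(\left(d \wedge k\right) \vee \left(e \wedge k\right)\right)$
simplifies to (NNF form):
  $\text{False}$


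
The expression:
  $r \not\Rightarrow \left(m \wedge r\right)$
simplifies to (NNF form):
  $r \wedge \neg m$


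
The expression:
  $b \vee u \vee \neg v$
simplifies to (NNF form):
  $b \vee u \vee \neg v$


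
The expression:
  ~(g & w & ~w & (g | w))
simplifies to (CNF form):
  True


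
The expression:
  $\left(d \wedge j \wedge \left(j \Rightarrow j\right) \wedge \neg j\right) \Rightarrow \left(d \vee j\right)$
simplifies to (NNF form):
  $\text{True}$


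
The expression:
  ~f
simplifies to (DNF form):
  ~f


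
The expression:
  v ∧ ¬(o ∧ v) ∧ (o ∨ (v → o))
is never true.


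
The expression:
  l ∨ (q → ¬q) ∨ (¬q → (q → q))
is always true.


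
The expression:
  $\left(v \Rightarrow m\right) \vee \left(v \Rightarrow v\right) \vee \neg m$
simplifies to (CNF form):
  $\text{True}$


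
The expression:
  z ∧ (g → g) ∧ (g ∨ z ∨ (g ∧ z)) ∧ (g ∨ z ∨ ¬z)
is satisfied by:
  {z: True}


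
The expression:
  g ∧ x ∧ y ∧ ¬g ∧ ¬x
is never true.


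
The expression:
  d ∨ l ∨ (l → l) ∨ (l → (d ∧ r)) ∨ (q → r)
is always true.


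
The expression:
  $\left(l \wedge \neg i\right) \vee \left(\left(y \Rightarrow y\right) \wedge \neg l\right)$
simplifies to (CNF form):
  $\neg i \vee \neg l$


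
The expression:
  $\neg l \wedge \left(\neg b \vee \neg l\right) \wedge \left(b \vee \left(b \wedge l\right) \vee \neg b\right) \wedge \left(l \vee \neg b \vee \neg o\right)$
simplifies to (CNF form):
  $\neg l \wedge \left(\neg b \vee \neg o\right)$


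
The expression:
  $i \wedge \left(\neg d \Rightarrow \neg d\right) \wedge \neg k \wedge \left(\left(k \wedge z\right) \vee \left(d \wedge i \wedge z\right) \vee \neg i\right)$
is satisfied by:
  {z: True, d: True, i: True, k: False}


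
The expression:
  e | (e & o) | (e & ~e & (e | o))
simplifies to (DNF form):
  e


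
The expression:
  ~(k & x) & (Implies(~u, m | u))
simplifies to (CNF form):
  (m | u) & (~k | ~x) & (m | u | ~k) & (m | u | ~x) & (m | ~k | ~x) & (u | ~k | ~x) & (m | u | ~k | ~x)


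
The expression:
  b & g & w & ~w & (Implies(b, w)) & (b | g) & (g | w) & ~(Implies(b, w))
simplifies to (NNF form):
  False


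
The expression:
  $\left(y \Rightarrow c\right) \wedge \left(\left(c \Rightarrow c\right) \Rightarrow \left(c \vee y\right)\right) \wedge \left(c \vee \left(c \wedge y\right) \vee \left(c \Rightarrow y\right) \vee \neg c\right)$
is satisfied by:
  {c: True}


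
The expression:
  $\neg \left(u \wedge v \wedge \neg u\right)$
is always true.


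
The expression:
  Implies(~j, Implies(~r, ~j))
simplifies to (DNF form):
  True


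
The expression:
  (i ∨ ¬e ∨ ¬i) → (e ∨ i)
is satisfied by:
  {i: True, e: True}
  {i: True, e: False}
  {e: True, i: False}


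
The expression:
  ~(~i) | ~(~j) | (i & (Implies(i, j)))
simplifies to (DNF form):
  i | j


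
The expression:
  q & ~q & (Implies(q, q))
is never true.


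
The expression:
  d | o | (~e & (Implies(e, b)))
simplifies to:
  d | o | ~e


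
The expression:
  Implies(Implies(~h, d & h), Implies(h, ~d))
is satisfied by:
  {h: False, d: False}
  {d: True, h: False}
  {h: True, d: False}


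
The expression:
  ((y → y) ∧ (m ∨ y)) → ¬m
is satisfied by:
  {m: False}


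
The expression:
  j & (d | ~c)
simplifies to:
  j & (d | ~c)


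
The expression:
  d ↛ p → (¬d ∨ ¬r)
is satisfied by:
  {p: True, d: False, r: False}
  {p: False, d: False, r: False}
  {r: True, p: True, d: False}
  {r: True, p: False, d: False}
  {d: True, p: True, r: False}
  {d: True, p: False, r: False}
  {d: True, r: True, p: True}


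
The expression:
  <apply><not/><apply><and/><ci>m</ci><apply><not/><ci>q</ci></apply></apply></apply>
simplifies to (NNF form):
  <apply><or/><ci>q</ci><apply><not/><ci>m</ci></apply></apply>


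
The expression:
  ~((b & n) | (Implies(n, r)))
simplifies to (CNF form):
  n & ~b & ~r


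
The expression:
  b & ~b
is never true.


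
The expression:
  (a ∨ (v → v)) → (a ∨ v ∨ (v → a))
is always true.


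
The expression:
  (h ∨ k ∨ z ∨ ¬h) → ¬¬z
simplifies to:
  z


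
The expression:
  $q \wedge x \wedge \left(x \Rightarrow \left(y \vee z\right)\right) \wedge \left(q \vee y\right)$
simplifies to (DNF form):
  $\left(q \wedge x \wedge y\right) \vee \left(q \wedge x \wedge z\right)$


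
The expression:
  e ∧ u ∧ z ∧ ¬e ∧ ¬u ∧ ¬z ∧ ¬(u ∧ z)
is never true.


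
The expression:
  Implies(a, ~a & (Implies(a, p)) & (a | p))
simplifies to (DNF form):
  ~a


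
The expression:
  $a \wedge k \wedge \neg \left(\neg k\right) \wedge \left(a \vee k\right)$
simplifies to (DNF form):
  $a \wedge k$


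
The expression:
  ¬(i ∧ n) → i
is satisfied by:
  {i: True}


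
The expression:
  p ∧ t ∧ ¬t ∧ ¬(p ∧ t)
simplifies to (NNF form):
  False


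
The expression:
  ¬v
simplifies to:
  ¬v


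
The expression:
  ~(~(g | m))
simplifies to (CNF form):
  g | m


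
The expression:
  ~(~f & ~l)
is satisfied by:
  {l: True, f: True}
  {l: True, f: False}
  {f: True, l: False}


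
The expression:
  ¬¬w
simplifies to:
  w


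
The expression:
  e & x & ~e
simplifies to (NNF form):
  False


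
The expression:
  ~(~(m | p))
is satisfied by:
  {m: True, p: True}
  {m: True, p: False}
  {p: True, m: False}


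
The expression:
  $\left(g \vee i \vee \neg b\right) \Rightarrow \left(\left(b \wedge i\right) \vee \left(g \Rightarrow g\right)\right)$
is always true.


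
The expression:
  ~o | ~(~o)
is always true.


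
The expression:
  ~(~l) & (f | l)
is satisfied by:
  {l: True}


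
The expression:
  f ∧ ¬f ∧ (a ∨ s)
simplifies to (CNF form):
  False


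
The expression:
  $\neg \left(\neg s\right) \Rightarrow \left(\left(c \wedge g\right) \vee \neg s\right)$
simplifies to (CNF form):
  $\left(c \vee \neg s\right) \wedge \left(g \vee \neg s\right)$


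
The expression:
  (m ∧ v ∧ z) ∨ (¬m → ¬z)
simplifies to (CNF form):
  m ∨ ¬z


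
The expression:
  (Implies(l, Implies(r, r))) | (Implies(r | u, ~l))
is always true.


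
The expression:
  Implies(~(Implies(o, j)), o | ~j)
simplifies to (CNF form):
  True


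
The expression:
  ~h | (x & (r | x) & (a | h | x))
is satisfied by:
  {x: True, h: False}
  {h: False, x: False}
  {h: True, x: True}


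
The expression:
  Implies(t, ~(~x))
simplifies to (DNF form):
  x | ~t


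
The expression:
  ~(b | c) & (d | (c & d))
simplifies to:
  d & ~b & ~c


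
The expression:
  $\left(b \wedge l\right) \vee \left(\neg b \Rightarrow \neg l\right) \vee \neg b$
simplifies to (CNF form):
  $\text{True}$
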